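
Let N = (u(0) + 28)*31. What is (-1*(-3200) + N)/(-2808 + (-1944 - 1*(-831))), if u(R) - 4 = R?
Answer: -4192/3921 ≈ -1.0691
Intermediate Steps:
u(R) = 4 + R
N = 992 (N = ((4 + 0) + 28)*31 = (4 + 28)*31 = 32*31 = 992)
(-1*(-3200) + N)/(-2808 + (-1944 - 1*(-831))) = (-1*(-3200) + 992)/(-2808 + (-1944 - 1*(-831))) = (3200 + 992)/(-2808 + (-1944 + 831)) = 4192/(-2808 - 1113) = 4192/(-3921) = 4192*(-1/3921) = -4192/3921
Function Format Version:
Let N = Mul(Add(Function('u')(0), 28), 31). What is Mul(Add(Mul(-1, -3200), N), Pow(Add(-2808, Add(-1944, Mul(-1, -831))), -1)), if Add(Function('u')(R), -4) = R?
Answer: Rational(-4192, 3921) ≈ -1.0691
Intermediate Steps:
Function('u')(R) = Add(4, R)
N = 992 (N = Mul(Add(Add(4, 0), 28), 31) = Mul(Add(4, 28), 31) = Mul(32, 31) = 992)
Mul(Add(Mul(-1, -3200), N), Pow(Add(-2808, Add(-1944, Mul(-1, -831))), -1)) = Mul(Add(Mul(-1, -3200), 992), Pow(Add(-2808, Add(-1944, Mul(-1, -831))), -1)) = Mul(Add(3200, 992), Pow(Add(-2808, Add(-1944, 831)), -1)) = Mul(4192, Pow(Add(-2808, -1113), -1)) = Mul(4192, Pow(-3921, -1)) = Mul(4192, Rational(-1, 3921)) = Rational(-4192, 3921)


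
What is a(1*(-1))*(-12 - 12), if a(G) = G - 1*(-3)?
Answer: -48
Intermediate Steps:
a(G) = 3 + G (a(G) = G + 3 = 3 + G)
a(1*(-1))*(-12 - 12) = (3 + 1*(-1))*(-12 - 12) = (3 - 1)*(-24) = 2*(-24) = -48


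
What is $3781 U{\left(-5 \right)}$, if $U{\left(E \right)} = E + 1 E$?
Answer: $-37810$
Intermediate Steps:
$U{\left(E \right)} = 2 E$ ($U{\left(E \right)} = E + E = 2 E$)
$3781 U{\left(-5 \right)} = 3781 \cdot 2 \left(-5\right) = 3781 \left(-10\right) = -37810$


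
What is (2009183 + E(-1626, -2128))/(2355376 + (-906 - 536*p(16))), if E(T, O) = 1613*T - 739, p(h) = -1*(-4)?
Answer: -307147/1176163 ≈ -0.26114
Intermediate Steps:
p(h) = 4
E(T, O) = -739 + 1613*T
(2009183 + E(-1626, -2128))/(2355376 + (-906 - 536*p(16))) = (2009183 + (-739 + 1613*(-1626)))/(2355376 + (-906 - 536*4)) = (2009183 + (-739 - 2622738))/(2355376 + (-906 - 2144)) = (2009183 - 2623477)/(2355376 - 3050) = -614294/2352326 = -614294*1/2352326 = -307147/1176163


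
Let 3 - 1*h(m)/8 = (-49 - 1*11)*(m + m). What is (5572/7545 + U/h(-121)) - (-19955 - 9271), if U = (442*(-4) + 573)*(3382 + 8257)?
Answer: 8571585545879/292082040 ≈ 29347.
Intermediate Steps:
U = -13908605 (U = (-1768 + 573)*11639 = -1195*11639 = -13908605)
h(m) = 24 + 960*m (h(m) = 24 - 8*(-49 - 1*11)*(m + m) = 24 - 8*(-49 - 11)*2*m = 24 - (-480)*2*m = 24 - (-960)*m = 24 + 960*m)
(5572/7545 + U/h(-121)) - (-19955 - 9271) = (5572/7545 - 13908605/(24 + 960*(-121))) - (-19955 - 9271) = (5572*(1/7545) - 13908605/(24 - 116160)) - 1*(-29226) = (5572/7545 - 13908605/(-116136)) + 29226 = (5572/7545 - 13908605*(-1/116136)) + 29226 = (5572/7545 + 13908605/116136) + 29226 = 35195844839/292082040 + 29226 = 8571585545879/292082040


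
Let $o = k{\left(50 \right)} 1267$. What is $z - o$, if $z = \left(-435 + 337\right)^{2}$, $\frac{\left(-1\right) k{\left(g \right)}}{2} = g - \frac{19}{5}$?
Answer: $\frac{633374}{5} \approx 1.2667 \cdot 10^{5}$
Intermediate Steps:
$k{\left(g \right)} = \frac{38}{5} - 2 g$ ($k{\left(g \right)} = - 2 \left(g - \frac{19}{5}\right) = - 2 \left(- \frac{19}{5} + g\right) = \frac{38}{5} - 2 g$)
$o = - \frac{585354}{5}$ ($o = \left(\frac{38}{5} - 100\right) 1267 = \left(- \frac{462}{5}\right) 1267 = - \frac{585354}{5} \approx -1.1707 \cdot 10^{5}$)
$z = 9604$ ($z = \left(-98\right)^{2} = 9604$)
$z - o = 9604 - - \frac{585354}{5} = 9604 + \frac{585354}{5} = \frac{633374}{5}$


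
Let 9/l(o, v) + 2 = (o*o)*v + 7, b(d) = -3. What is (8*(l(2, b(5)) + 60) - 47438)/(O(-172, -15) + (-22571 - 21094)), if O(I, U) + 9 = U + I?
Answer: 328778/307027 ≈ 1.0708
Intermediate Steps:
O(I, U) = -9 + I + U (O(I, U) = -9 + (U + I) = -9 + (I + U) = -9 + I + U)
l(o, v) = 9/(5 + v*o²) (l(o, v) = 9/(-2 + ((o*o)*v + 7)) = 9/(-2 + (o²*v + 7)) = 9/(-2 + (v*o² + 7)) = 9/(-2 + (7 + v*o²)) = 9/(5 + v*o²))
(8*(l(2, b(5)) + 60) - 47438)/(O(-172, -15) + (-22571 - 21094)) = (8*(9/(5 - 3*2²) + 60) - 47438)/((-9 - 172 - 15) + (-22571 - 21094)) = (8*(9/(5 - 3*4) + 60) - 47438)/(-196 - 43665) = (8*(9/(5 - 12) + 60) - 47438)/(-43861) = (8*(9/(-7) + 60) - 47438)*(-1/43861) = (8*(9*(-⅐) + 60) - 47438)*(-1/43861) = (8*(-9/7 + 60) - 47438)*(-1/43861) = (8*(411/7) - 47438)*(-1/43861) = (3288/7 - 47438)*(-1/43861) = -328778/7*(-1/43861) = 328778/307027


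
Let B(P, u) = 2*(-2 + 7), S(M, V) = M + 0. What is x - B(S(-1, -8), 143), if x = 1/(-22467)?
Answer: -224671/22467 ≈ -10.000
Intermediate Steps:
S(M, V) = M
B(P, u) = 10 (B(P, u) = 2*5 = 10)
x = -1/22467 ≈ -4.4510e-5
x - B(S(-1, -8), 143) = -1/22467 - 1*10 = -1/22467 - 10 = -224671/22467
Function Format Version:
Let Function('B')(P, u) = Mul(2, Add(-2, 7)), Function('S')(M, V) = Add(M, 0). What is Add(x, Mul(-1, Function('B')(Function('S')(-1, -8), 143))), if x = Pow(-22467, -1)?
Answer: Rational(-224671, 22467) ≈ -10.000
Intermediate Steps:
Function('S')(M, V) = M
Function('B')(P, u) = 10 (Function('B')(P, u) = Mul(2, 5) = 10)
x = Rational(-1, 22467) ≈ -4.4510e-5
Add(x, Mul(-1, Function('B')(Function('S')(-1, -8), 143))) = Add(Rational(-1, 22467), Mul(-1, 10)) = Add(Rational(-1, 22467), -10) = Rational(-224671, 22467)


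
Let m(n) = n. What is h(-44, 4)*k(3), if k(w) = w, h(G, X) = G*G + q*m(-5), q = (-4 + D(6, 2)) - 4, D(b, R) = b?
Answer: 5838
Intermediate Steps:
q = -2 (q = (-4 + 6) - 4 = 2 - 4 = -2)
h(G, X) = 10 + G² (h(G, X) = G*G - 2*(-5) = G² + 10 = 10 + G²)
h(-44, 4)*k(3) = (10 + (-44)²)*3 = (10 + 1936)*3 = 1946*3 = 5838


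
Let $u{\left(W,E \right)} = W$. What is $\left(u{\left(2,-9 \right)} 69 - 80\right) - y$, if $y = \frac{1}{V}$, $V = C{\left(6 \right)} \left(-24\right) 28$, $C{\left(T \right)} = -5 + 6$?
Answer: $\frac{38977}{672} \approx 58.001$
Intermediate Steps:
$C{\left(T \right)} = 1$
$V = -672$ ($V = 1 \left(-24\right) 28 = \left(-24\right) 28 = -672$)
$y = - \frac{1}{672}$ ($y = \frac{1}{-672} = - \frac{1}{672} \approx -0.0014881$)
$\left(u{\left(2,-9 \right)} 69 - 80\right) - y = \left(2 \cdot 69 - 80\right) - - \frac{1}{672} = \left(138 - 80\right) + \frac{1}{672} = 58 + \frac{1}{672} = \frac{38977}{672}$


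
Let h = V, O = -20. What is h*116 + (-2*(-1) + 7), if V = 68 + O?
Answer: 5577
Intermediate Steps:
V = 48 (V = 68 - 20 = 48)
h = 48
h*116 + (-2*(-1) + 7) = 48*116 + (-2*(-1) + 7) = 5568 + (2 + 7) = 5568 + 9 = 5577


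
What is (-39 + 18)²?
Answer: 441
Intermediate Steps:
(-39 + 18)² = (-21)² = 441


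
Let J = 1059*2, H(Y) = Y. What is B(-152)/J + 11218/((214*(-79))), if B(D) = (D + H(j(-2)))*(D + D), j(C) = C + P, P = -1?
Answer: 2445731/113313 ≈ 21.584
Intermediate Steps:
j(C) = -1 + C (j(C) = C - 1 = -1 + C)
J = 2118
B(D) = 2*D*(-3 + D) (B(D) = (D + (-1 - 2))*(D + D) = (D - 3)*(2*D) = (-3 + D)*(2*D) = 2*D*(-3 + D))
B(-152)/J + 11218/((214*(-79))) = (2*(-152)*(-3 - 152))/2118 + 11218/((214*(-79))) = (2*(-152)*(-155))*(1/2118) + 11218/(-16906) = 47120*(1/2118) + 11218*(-1/16906) = 23560/1059 - 71/107 = 2445731/113313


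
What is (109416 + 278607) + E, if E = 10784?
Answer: 398807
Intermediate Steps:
(109416 + 278607) + E = (109416 + 278607) + 10784 = 388023 + 10784 = 398807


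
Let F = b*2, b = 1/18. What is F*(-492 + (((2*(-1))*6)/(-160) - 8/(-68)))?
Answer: -334429/6120 ≈ -54.645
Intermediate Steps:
b = 1/18 ≈ 0.055556
F = ⅑ (F = (1/18)*2 = ⅑ ≈ 0.11111)
F*(-492 + (((2*(-1))*6)/(-160) - 8/(-68))) = (-492 + (((2*(-1))*6)/(-160) - 8/(-68)))/9 = (-492 + (-2*6*(-1/160) - 8*(-1/68)))/9 = (-492 + (-12*(-1/160) + 2/17))/9 = (-492 + (3/40 + 2/17))/9 = (-492 + 131/680)/9 = (⅑)*(-334429/680) = -334429/6120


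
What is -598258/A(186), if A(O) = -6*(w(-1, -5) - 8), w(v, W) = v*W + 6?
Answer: 299129/9 ≈ 33237.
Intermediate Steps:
w(v, W) = 6 + W*v (w(v, W) = W*v + 6 = 6 + W*v)
A(O) = -18 (A(O) = -6*((6 - 5*(-1)) - 8) = -6*((6 + 5) - 8) = -6*(11 - 8) = -6*3 = -18)
-598258/A(186) = -598258/(-18) = -598258*(-1/18) = 299129/9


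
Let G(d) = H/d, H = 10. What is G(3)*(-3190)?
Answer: -31900/3 ≈ -10633.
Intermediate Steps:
G(d) = 10/d
G(3)*(-3190) = (10/3)*(-3190) = -31900/3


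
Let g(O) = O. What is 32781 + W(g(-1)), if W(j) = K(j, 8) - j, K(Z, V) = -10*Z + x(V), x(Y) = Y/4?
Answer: 32794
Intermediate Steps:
x(Y) = Y/4 (x(Y) = Y*(1/4) = Y/4)
K(Z, V) = -10*Z + V/4
W(j) = 2 - 11*j (W(j) = (-10*j + (1/4)*8) - j = (-10*j + 2) - j = (2 - 10*j) - j = 2 - 11*j)
32781 + W(g(-1)) = 32781 + (2 - 11*(-1)) = 32781 + (2 + 11) = 32781 + 13 = 32794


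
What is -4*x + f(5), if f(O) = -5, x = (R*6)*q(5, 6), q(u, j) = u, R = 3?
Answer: -365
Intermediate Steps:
x = 90 (x = (3*6)*5 = 18*5 = 90)
-4*x + f(5) = -4*90 - 5 = -360 - 5 = -365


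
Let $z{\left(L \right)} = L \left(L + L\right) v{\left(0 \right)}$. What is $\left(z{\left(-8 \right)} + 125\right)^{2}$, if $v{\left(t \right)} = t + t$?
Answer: $15625$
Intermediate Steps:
$v{\left(t \right)} = 2 t$
$z{\left(L \right)} = 0$ ($z{\left(L \right)} = L \left(L + L\right) 2 \cdot 0 = L 2 L 0 = 2 L^{2} \cdot 0 = 0$)
$\left(z{\left(-8 \right)} + 125\right)^{2} = \left(0 + 125\right)^{2} = 125^{2} = 15625$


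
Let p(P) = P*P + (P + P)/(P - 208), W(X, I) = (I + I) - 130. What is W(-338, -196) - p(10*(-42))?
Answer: -27776964/157 ≈ -1.7692e+5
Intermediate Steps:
W(X, I) = -130 + 2*I (W(X, I) = 2*I - 130 = -130 + 2*I)
p(P) = P² + 2*P/(-208 + P) (p(P) = P² + (2*P)/(-208 + P) = P² + 2*P/(-208 + P))
W(-338, -196) - p(10*(-42)) = (-130 + 2*(-196)) - 10*(-42)*(2 + (10*(-42))² - 2080*(-42))/(-208 + 10*(-42)) = (-130 - 392) - (-420)*(2 + (-420)² - 208*(-420))/(-208 - 420) = -522 - (-420)*(2 + 176400 + 87360)/(-628) = -522 - (-420)*(-1)*263762/628 = -522 - 1*27695010/157 = -522 - 27695010/157 = -27776964/157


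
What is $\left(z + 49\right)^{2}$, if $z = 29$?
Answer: $6084$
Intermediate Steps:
$\left(z + 49\right)^{2} = \left(29 + 49\right)^{2} = 78^{2} = 6084$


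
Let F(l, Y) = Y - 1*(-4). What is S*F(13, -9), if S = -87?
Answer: 435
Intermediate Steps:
F(l, Y) = 4 + Y (F(l, Y) = Y + 4 = 4 + Y)
S*F(13, -9) = -87*(4 - 9) = -87*(-5) = 435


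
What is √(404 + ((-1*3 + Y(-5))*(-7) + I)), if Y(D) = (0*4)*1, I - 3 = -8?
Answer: 2*√105 ≈ 20.494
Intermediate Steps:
I = -5 (I = 3 - 8 = -5)
Y(D) = 0 (Y(D) = 0*1 = 0)
√(404 + ((-1*3 + Y(-5))*(-7) + I)) = √(404 + ((-1*3 + 0)*(-7) - 5)) = √(404 + ((-3 + 0)*(-7) - 5)) = √(404 + (-3*(-7) - 5)) = √(404 + (21 - 5)) = √(404 + 16) = √420 = 2*√105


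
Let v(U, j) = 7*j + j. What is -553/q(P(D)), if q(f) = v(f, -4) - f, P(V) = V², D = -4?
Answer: 553/48 ≈ 11.521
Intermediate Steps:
v(U, j) = 8*j
q(f) = -32 - f (q(f) = 8*(-4) - f = -32 - f)
-553/q(P(D)) = -553/(-32 - 1*(-4)²) = -553/(-32 - 1*16) = -553/(-32 - 16) = -553/(-48) = -553*(-1/48) = 553/48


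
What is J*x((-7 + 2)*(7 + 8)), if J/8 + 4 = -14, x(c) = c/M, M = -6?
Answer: -1800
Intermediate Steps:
x(c) = -c/6 (x(c) = c/(-6) = c*(-1/6) = -c/6)
J = -144 (J = -32 + 8*(-14) = -32 - 112 = -144)
J*x((-7 + 2)*(7 + 8)) = -(-24)*(-7 + 2)*(7 + 8) = -(-24)*(-5*15) = -(-24)*(-75) = -144*25/2 = -1800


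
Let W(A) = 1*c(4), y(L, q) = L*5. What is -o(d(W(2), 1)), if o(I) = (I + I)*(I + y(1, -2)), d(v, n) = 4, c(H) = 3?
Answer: -72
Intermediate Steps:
y(L, q) = 5*L
W(A) = 3 (W(A) = 1*3 = 3)
o(I) = 2*I*(5 + I) (o(I) = (I + I)*(I + 5*1) = (2*I)*(I + 5) = (2*I)*(5 + I) = 2*I*(5 + I))
-o(d(W(2), 1)) = -2*4*(5 + 4) = -2*4*9 = -1*72 = -72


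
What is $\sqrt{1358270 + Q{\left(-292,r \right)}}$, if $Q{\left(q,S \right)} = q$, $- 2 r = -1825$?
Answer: $\sqrt{1357978} \approx 1165.3$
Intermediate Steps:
$r = \frac{1825}{2}$ ($r = \left(- \frac{1}{2}\right) \left(-1825\right) = \frac{1825}{2} \approx 912.5$)
$\sqrt{1358270 + Q{\left(-292,r \right)}} = \sqrt{1358270 - 292} = \sqrt{1357978}$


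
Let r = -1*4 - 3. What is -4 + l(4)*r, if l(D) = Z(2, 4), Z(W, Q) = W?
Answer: -18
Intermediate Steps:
l(D) = 2
r = -7 (r = -4 - 3 = -7)
-4 + l(4)*r = -4 + 2*(-7) = -4 - 14 = -18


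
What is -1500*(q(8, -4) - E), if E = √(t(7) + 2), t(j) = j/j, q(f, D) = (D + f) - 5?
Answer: 1500 + 1500*√3 ≈ 4098.1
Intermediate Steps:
q(f, D) = -5 + D + f
t(j) = 1
E = √3 (E = √(1 + 2) = √3 ≈ 1.7320)
-1500*(q(8, -4) - E) = -1500*((-5 - 4 + 8) - √3) = -1500*(-1 - √3) = 1500 + 1500*√3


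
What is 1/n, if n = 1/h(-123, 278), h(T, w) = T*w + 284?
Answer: -33910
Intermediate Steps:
h(T, w) = 284 + T*w
n = -1/33910 (n = 1/(284 - 123*278) = 1/(284 - 34194) = 1/(-33910) = -1/33910 ≈ -2.9490e-5)
1/n = 1/(-1/33910) = -33910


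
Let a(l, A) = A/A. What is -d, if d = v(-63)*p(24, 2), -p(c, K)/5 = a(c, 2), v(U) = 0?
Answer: 0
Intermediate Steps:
a(l, A) = 1
p(c, K) = -5 (p(c, K) = -5*1 = -5)
d = 0 (d = 0*(-5) = 0)
-d = -1*0 = 0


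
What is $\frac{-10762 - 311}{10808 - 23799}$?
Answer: $\frac{11073}{12991} \approx 0.85236$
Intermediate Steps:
$\frac{-10762 - 311}{10808 - 23799} = - \frac{11073}{-12991} = \left(-11073\right) \left(- \frac{1}{12991}\right) = \frac{11073}{12991}$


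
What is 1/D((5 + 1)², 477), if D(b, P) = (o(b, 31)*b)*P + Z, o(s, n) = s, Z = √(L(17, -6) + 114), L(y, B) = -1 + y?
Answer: 309096/191080674367 - √130/382161348734 ≈ 1.6176e-6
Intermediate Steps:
Z = √130 (Z = √((-1 + 17) + 114) = √(16 + 114) = √130 ≈ 11.402)
D(b, P) = √130 + P*b² (D(b, P) = (b*b)*P + √130 = b²*P + √130 = P*b² + √130 = √130 + P*b²)
1/D((5 + 1)², 477) = 1/(√130 + 477*((5 + 1)²)²) = 1/(√130 + 477*(6²)²) = 1/(√130 + 477*36²) = 1/(√130 + 477*1296) = 1/(√130 + 618192) = 1/(618192 + √130)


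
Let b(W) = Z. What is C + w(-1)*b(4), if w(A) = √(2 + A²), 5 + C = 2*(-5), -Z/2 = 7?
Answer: -15 - 14*√3 ≈ -39.249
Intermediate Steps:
Z = -14 (Z = -2*7 = -14)
C = -15 (C = -5 + 2*(-5) = -5 - 10 = -15)
b(W) = -14
C + w(-1)*b(4) = -15 + √(2 + (-1)²)*(-14) = -15 + √(2 + 1)*(-14) = -15 + √3*(-14) = -15 - 14*√3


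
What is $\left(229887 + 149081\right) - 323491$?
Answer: $55477$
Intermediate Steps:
$\left(229887 + 149081\right) - 323491 = 378968 - 323491 = 55477$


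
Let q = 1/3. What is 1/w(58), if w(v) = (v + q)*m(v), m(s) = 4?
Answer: 3/700 ≈ 0.0042857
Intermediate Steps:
q = 1/3 ≈ 0.33333
w(v) = 4/3 + 4*v (w(v) = (v + 1/3)*4 = (1/3 + v)*4 = 4/3 + 4*v)
1/w(58) = 1/(4/3 + 4*58) = 1/(4/3 + 232) = 1/(700/3) = 3/700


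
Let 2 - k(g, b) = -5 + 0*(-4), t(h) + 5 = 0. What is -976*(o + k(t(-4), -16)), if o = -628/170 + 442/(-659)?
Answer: -144066384/56015 ≈ -2571.9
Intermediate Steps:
t(h) = -5 (t(h) = -5 + 0 = -5)
k(g, b) = 7 (k(g, b) = 2 - (-5 + 0*(-4)) = 2 - (-5 + 0) = 2 - 1*(-5) = 2 + 5 = 7)
o = -244496/56015 (o = -628*1/170 + 442*(-1/659) = -314/85 - 442/659 = -244496/56015 ≈ -4.3648)
-976*(o + k(t(-4), -16)) = -976*(-244496/56015 + 7) = -976*147609/56015 = -144066384/56015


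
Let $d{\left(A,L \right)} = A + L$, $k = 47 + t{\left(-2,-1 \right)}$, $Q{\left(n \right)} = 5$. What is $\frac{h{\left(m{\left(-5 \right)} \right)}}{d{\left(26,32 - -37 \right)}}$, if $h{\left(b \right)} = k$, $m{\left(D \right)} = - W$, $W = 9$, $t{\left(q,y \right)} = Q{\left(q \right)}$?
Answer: $\frac{52}{95} \approx 0.54737$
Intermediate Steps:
$t{\left(q,y \right)} = 5$
$m{\left(D \right)} = -9$ ($m{\left(D \right)} = \left(-1\right) 9 = -9$)
$k = 52$ ($k = 47 + 5 = 52$)
$h{\left(b \right)} = 52$
$\frac{h{\left(m{\left(-5 \right)} \right)}}{d{\left(26,32 - -37 \right)}} = \frac{52}{26 + \left(32 - -37\right)} = \frac{52}{26 + \left(32 + 37\right)} = \frac{52}{26 + 69} = \frac{52}{95}$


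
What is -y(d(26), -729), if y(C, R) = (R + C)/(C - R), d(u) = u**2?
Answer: 53/1405 ≈ 0.037722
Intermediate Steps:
y(C, R) = (C + R)/(C - R)
-y(d(26), -729) = -(26**2 - 729)/(26**2 - 1*(-729)) = -(676 - 729)/(676 + 729) = -(-53)/1405 = -1*(-53/1405) = 53/1405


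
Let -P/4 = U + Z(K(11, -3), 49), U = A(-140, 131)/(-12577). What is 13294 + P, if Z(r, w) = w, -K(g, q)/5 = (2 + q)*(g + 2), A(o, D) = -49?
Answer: 164733350/12577 ≈ 13098.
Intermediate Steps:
K(g, q) = -5*(2 + g)*(2 + q) (K(g, q) = -5*(2 + q)*(g + 2) = -5*(2 + q)*(2 + g) = -5*(2 + g)*(2 + q))
U = 49/12577 (U = -49/(-12577) = -49*(-1/12577) = 49/12577 ≈ 0.0038960)
P = -2465288/12577 (P = -4*(49/12577 + 49) = -4*616322/12577 = -2465288/12577 ≈ -196.02)
13294 + P = 13294 - 2465288/12577 = 164733350/12577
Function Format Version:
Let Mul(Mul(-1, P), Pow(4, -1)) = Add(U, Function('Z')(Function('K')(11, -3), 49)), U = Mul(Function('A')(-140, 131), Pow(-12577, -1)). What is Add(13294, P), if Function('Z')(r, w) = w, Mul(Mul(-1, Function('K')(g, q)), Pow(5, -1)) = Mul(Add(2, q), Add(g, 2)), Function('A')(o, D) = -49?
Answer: Rational(164733350, 12577) ≈ 13098.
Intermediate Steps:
Function('K')(g, q) = Mul(-5, Add(2, g), Add(2, q)) (Function('K')(g, q) = Mul(-5, Mul(Add(2, q), Add(g, 2))) = Mul(-5, Mul(Add(2, q), Add(2, g))) = Mul(-5, Mul(Add(2, g), Add(2, q))) = Mul(-5, Add(2, g), Add(2, q)))
U = Rational(49, 12577) (U = Mul(-49, Pow(-12577, -1)) = Mul(-49, Rational(-1, 12577)) = Rational(49, 12577) ≈ 0.0038960)
P = Rational(-2465288, 12577) (P = Mul(-4, Add(Rational(49, 12577), 49)) = Mul(-4, Rational(616322, 12577)) = Rational(-2465288, 12577) ≈ -196.02)
Add(13294, P) = Add(13294, Rational(-2465288, 12577)) = Rational(164733350, 12577)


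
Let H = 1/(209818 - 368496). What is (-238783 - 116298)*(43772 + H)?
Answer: -2466269560251615/158678 ≈ -1.5543e+10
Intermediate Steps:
H = -1/158678 (H = 1/(-158678) = -1/158678 ≈ -6.3021e-6)
(-238783 - 116298)*(43772 + H) = (-238783 - 116298)*(43772 - 1/158678) = -355081*6945653415/158678 = -2466269560251615/158678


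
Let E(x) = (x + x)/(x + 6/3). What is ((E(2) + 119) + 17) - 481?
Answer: -344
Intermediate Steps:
E(x) = 2*x/(2 + x) (E(x) = (2*x)/(x + 6*(⅓)) = (2*x)/(x + 2) = (2*x)/(2 + x) = 2*x/(2 + x))
((E(2) + 119) + 17) - 481 = ((2*2/(2 + 2) + 119) + 17) - 481 = ((2*2/4 + 119) + 17) - 481 = ((2*2*(¼) + 119) + 17) - 481 = ((1 + 119) + 17) - 481 = (120 + 17) - 481 = 137 - 481 = -344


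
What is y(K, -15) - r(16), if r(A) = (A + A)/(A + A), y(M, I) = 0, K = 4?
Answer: -1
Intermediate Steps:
r(A) = 1 (r(A) = (2*A)/((2*A)) = (2*A)*(1/(2*A)) = 1)
y(K, -15) - r(16) = 0 - 1*1 = 0 - 1 = -1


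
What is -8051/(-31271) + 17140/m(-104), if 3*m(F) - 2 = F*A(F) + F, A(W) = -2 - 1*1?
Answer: 53654851/218897 ≈ 245.11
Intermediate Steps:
A(W) = -3 (A(W) = -2 - 1 = -3)
m(F) = ⅔ - 2*F/3 (m(F) = ⅔ + (F*(-3) + F)/3 = ⅔ + (-3*F + F)/3 = ⅔ + (-2*F)/3 = ⅔ - 2*F/3)
-8051/(-31271) + 17140/m(-104) = -8051/(-31271) + 17140/(⅔ - ⅔*(-104)) = -8051*(-1/31271) + 17140/(⅔ + 208/3) = 8051/31271 + 17140/70 = 8051/31271 + 17140*(1/70) = 8051/31271 + 1714/7 = 53654851/218897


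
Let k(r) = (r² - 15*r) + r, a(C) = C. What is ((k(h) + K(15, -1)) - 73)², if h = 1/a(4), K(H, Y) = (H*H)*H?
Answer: 2785411729/256 ≈ 1.0881e+7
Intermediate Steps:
K(H, Y) = H³ (K(H, Y) = H²*H = H³)
h = ¼ (h = 1/4 = ¼ ≈ 0.25000)
k(r) = r² - 14*r
((k(h) + K(15, -1)) - 73)² = (((-14 + ¼)/4 + 15³) - 73)² = (((¼)*(-55/4) + 3375) - 73)² = ((-55/16 + 3375) - 73)² = (53945/16 - 73)² = (52777/16)² = 2785411729/256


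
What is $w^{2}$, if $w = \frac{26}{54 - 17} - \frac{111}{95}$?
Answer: $\frac{2679769}{12355225} \approx 0.21689$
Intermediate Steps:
$w = - \frac{1637}{3515}$ ($w = \frac{26}{37} - \frac{111}{95} = - \frac{1637}{3515} \approx -0.46572$)
$w^{2} = \left(- \frac{1637}{3515}\right)^{2} = \frac{2679769}{12355225}$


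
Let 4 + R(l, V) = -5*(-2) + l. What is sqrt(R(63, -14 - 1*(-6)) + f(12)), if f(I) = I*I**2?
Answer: sqrt(1797) ≈ 42.391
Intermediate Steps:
f(I) = I**3
R(l, V) = 6 + l (R(l, V) = -4 + (-5*(-2) + l) = -4 + (10 + l) = 6 + l)
sqrt(R(63, -14 - 1*(-6)) + f(12)) = sqrt((6 + 63) + 12**3) = sqrt(69 + 1728) = sqrt(1797)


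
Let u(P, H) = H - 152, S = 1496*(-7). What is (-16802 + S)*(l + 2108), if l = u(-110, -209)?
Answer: -47647678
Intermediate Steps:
S = -10472
u(P, H) = -152 + H
l = -361 (l = -152 - 209 = -361)
(-16802 + S)*(l + 2108) = (-16802 - 10472)*(-361 + 2108) = -27274*1747 = -47647678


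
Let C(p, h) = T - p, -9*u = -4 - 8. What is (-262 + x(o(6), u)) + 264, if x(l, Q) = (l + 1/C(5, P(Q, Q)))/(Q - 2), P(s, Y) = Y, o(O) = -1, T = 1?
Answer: 31/8 ≈ 3.8750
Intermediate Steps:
u = 4/3 (u = -(-4 - 8)/9 = -1/9*(-12) = 4/3 ≈ 1.3333)
C(p, h) = 1 - p
x(l, Q) = (-1/4 + l)/(-2 + Q) (x(l, Q) = (l + 1/(1 - 1*5))/(Q - 2) = (l + 1/(1 - 5))/(-2 + Q) = (l + 1/(-4))/(-2 + Q) = (l - 1/4)/(-2 + Q) = (-1/4 + l)/(-2 + Q))
(-262 + x(o(6), u)) + 264 = (-262 + (-1/4 - 1)/(-2 + 4/3)) + 264 = (-262 - 5/4/(-2/3)) + 264 = (-262 - 3/2*(-5/4)) + 264 = (-262 + 15/8) + 264 = -2081/8 + 264 = 31/8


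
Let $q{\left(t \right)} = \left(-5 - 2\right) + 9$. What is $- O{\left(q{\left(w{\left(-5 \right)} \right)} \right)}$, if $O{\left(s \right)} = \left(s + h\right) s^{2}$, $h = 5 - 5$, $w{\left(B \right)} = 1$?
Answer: $-8$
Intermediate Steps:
$h = 0$ ($h = 5 - 5 = 0$)
$q{\left(t \right)} = 2$ ($q{\left(t \right)} = \left(-5 - 2\right) + 9 = -7 + 9 = 2$)
$O{\left(s \right)} = s^{3}$ ($O{\left(s \right)} = \left(s + 0\right) s^{2} = s s^{2} = s^{3}$)
$- O{\left(q{\left(w{\left(-5 \right)} \right)} \right)} = - 2^{3} = \left(-1\right) 8 = -8$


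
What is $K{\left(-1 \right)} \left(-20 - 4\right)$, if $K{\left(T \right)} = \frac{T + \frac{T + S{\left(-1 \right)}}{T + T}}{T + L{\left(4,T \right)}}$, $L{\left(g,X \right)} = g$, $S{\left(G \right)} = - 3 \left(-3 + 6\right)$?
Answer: $-32$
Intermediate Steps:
$S{\left(G \right)} = -9$ ($S{\left(G \right)} = \left(-3\right) 3 = -9$)
$K{\left(T \right)} = \frac{T + \frac{-9 + T}{2 T}}{4 + T}$ ($K{\left(T \right)} = \frac{T + \frac{T - 9}{T + T}}{T + 4} = \frac{T + \frac{-9 + T}{2 T}}{4 + T}$)
$K{\left(-1 \right)} \left(-20 - 4\right) = \frac{-9 - 1 + 2 \left(-1\right)^{2}}{2 \left(-1\right) \left(4 - 1\right)} \left(-20 - 4\right) = \frac{1}{2} \left(-1\right) \frac{1}{3} \left(-9 - 1 + 2 \cdot 1\right) \left(-24\right) = \frac{1}{2} \left(-1\right) \frac{1}{3} \left(-9 - 1 + 2\right) \left(-24\right) = \frac{1}{2} \left(-1\right) \frac{1}{3} \left(-8\right) \left(-24\right) = \frac{4}{3} \left(-24\right) = -32$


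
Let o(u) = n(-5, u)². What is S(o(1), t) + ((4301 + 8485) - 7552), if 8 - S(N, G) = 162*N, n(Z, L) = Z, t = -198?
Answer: 1192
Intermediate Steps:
o(u) = 25 (o(u) = (-5)² = 25)
S(N, G) = 8 - 162*N
S(o(1), t) + ((4301 + 8485) - 7552) = (8 - 162*25) + ((4301 + 8485) - 7552) = (8 - 4050) + (12786 - 7552) = -4042 + 5234 = 1192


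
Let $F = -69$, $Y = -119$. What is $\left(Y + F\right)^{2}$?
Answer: $35344$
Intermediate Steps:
$\left(Y + F\right)^{2} = \left(-119 - 69\right)^{2} = \left(-188\right)^{2} = 35344$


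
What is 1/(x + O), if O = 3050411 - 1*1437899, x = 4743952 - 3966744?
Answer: 1/2389720 ≈ 4.1846e-7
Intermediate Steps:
x = 777208
O = 1612512 (O = 3050411 - 1437899 = 1612512)
1/(x + O) = 1/(777208 + 1612512) = 1/2389720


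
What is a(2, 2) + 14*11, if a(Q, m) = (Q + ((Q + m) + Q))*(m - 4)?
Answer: 138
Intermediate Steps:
a(Q, m) = (-4 + m)*(m + 3*Q) (a(Q, m) = (Q + (m + 2*Q))*(-4 + m) = (m + 3*Q)*(-4 + m) = (-4 + m)*(m + 3*Q))
a(2, 2) + 14*11 = (2**2 - 12*2 - 4*2 + 3*2*2) + 14*11 = (4 - 24 - 8 + 12) + 154 = -16 + 154 = 138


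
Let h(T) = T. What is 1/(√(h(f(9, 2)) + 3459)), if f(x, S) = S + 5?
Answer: √3466/3466 ≈ 0.016986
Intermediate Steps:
f(x, S) = 5 + S
1/(√(h(f(9, 2)) + 3459)) = 1/(√((5 + 2) + 3459)) = 1/(√(7 + 3459)) = 1/(√3466) = √3466/3466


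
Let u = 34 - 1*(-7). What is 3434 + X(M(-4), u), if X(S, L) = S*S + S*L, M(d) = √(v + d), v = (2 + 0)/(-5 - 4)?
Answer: 30868/9 + 41*I*√38/3 ≈ 3429.8 + 84.247*I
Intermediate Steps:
v = -2/9 (v = 2/(-9) = 2*(-⅑) = -2/9 ≈ -0.22222)
M(d) = √(-2/9 + d)
u = 41 (u = 34 + 7 = 41)
X(S, L) = S² + L*S
3434 + X(M(-4), u) = 3434 + (√(-2 + 9*(-4))/3)*(41 + √(-2 + 9*(-4))/3) = 3434 + (√(-2 - 36)/3)*(41 + √(-2 - 36)/3) = 3434 + (√(-38)/3)*(41 + √(-38)/3) = 3434 + ((I*√38)/3)*(41 + (I*√38)/3) = 3434 + (I*√38/3)*(41 + I*√38/3) = 3434 + I*√38*(41 + I*√38/3)/3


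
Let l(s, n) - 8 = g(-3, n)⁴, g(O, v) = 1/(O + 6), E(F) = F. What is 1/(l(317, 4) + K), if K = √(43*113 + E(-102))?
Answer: -52569/30789476 + 6561*√4757/30789476 ≈ 0.012990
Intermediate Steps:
g(O, v) = 1/(6 + O)
l(s, n) = 649/81 (l(s, n) = 8 + (1/(6 - 3))⁴ = 8 + (1/3)⁴ = 8 + (⅓)⁴ = 8 + 1/81 = 649/81)
K = √4757 (K = √(43*113 - 102) = √(4859 - 102) = √4757 ≈ 68.971)
1/(l(317, 4) + K) = 1/(649/81 + √4757)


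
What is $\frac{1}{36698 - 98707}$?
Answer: $- \frac{1}{62009} \approx -1.6127 \cdot 10^{-5}$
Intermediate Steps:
$\frac{1}{36698 - 98707} = \frac{1}{-62009} = - \frac{1}{62009}$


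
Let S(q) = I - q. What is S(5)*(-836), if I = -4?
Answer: 7524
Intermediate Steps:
S(q) = -4 - q
S(5)*(-836) = (-4 - 1*5)*(-836) = (-4 - 5)*(-836) = -9*(-836) = 7524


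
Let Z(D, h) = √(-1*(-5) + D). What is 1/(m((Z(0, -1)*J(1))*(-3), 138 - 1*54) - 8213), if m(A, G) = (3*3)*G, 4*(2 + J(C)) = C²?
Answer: -1/7457 ≈ -0.00013410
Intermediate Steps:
Z(D, h) = √(5 + D)
J(C) = -2 + C²/4
m(A, G) = 9*G
1/(m((Z(0, -1)*J(1))*(-3), 138 - 1*54) - 8213) = 1/(9*(138 - 1*54) - 8213) = 1/(9*(138 - 54) - 8213) = 1/(9*84 - 8213) = 1/(756 - 8213) = 1/(-7457) = -1/7457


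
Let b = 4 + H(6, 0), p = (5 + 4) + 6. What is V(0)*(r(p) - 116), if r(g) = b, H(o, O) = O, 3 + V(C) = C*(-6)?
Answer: 336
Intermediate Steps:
V(C) = -3 - 6*C (V(C) = -3 + C*(-6) = -3 - 6*C)
p = 15 (p = 9 + 6 = 15)
b = 4 (b = 4 + 0 = 4)
r(g) = 4
V(0)*(r(p) - 116) = (-3 - 6*0)*(4 - 116) = (-3 + 0)*(-112) = -3*(-112) = 336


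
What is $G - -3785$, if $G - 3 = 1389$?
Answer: $5177$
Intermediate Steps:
$G = 1392$ ($G = 3 + 1389 = 1392$)
$G - -3785 = 1392 - -3785 = 1392 + 3785 = 5177$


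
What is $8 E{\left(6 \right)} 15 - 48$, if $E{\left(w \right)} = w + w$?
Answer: $1392$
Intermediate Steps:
$E{\left(w \right)} = 2 w$
$8 E{\left(6 \right)} 15 - 48 = 8 \cdot 2 \cdot 6 \cdot 15 - 48 = 8 \cdot 12 \cdot 15 - 48 = 96 \cdot 15 - 48 = 1440 - 48 = 1392$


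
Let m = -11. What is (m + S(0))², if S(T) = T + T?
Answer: 121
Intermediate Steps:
S(T) = 2*T
(m + S(0))² = (-11 + 2*0)² = (-11 + 0)² = (-11)² = 121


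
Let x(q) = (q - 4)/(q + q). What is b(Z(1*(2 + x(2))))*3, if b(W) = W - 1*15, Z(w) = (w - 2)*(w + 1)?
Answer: -195/4 ≈ -48.750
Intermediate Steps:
x(q) = (-4 + q)/(2*q) (x(q) = (-4 + q)/((2*q)) = (-4 + q)*(1/(2*q)) = (-4 + q)/(2*q))
Z(w) = (1 + w)*(-2 + w) (Z(w) = (-2 + w)*(1 + w) = (1 + w)*(-2 + w))
b(W) = -15 + W (b(W) = W - 15 = -15 + W)
b(Z(1*(2 + x(2))))*3 = (-15 + (-2 + (1*(2 + (1/2)*(-4 + 2)/2))**2 - (2 + (1/2)*(-4 + 2)/2)))*3 = (-15 + (-2 + (1*(2 + (1/2)*(1/2)*(-2)))**2 - (2 + (1/2)*(1/2)*(-2))))*3 = (-15 + (-2 + (1*(2 - 1/2))**2 - (2 - 1/2)))*3 = (-15 + (-2 + (1*(3/2))**2 - 3/2))*3 = (-15 + (-2 + (3/2)**2 - 1*3/2))*3 = (-15 + (-2 + 9/4 - 3/2))*3 = (-15 - 5/4)*3 = -65/4*3 = -195/4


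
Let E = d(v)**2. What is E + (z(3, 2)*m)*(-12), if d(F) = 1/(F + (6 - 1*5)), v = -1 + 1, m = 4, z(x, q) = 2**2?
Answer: -191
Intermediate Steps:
z(x, q) = 4
v = 0
d(F) = 1/(1 + F) (d(F) = 1/(F + (6 - 5)) = 1/(F + 1) = 1/(1 + F))
E = 1 (E = (1/(1 + 0))**2 = (1/1)**2 = 1**2 = 1)
E + (z(3, 2)*m)*(-12) = 1 + (4*4)*(-12) = 1 + 16*(-12) = 1 - 192 = -191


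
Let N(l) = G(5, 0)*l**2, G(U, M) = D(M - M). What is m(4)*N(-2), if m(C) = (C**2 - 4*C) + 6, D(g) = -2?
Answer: -48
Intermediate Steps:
G(U, M) = -2
N(l) = -2*l**2
m(C) = 6 + C**2 - 4*C
m(4)*N(-2) = (6 + 4**2 - 4*4)*(-2*(-2)**2) = (6 + 16 - 16)*(-2*4) = 6*(-8) = -48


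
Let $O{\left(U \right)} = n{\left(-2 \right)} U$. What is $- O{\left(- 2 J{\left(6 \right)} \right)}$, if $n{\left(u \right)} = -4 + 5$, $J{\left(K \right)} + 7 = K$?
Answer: $-2$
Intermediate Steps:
$J{\left(K \right)} = -7 + K$
$n{\left(u \right)} = 1$
$O{\left(U \right)} = U$ ($O{\left(U \right)} = 1 U = U$)
$- O{\left(- 2 J{\left(6 \right)} \right)} = - \left(-2\right) \left(-7 + 6\right) = - \left(-2\right) \left(-1\right) = \left(-1\right) 2 = -2$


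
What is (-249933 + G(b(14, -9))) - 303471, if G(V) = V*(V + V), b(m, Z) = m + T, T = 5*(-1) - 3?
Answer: -553332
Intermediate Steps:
T = -8 (T = -5 - 3 = -8)
b(m, Z) = -8 + m (b(m, Z) = m - 8 = -8 + m)
G(V) = 2*V² (G(V) = V*(2*V) = 2*V²)
(-249933 + G(b(14, -9))) - 303471 = (-249933 + 2*(-8 + 14)²) - 303471 = (-249933 + 2*6²) - 303471 = (-249933 + 2*36) - 303471 = (-249933 + 72) - 303471 = -249861 - 303471 = -553332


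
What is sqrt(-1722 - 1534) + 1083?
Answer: 1083 + 2*I*sqrt(814) ≈ 1083.0 + 57.061*I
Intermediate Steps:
sqrt(-1722 - 1534) + 1083 = sqrt(-3256) + 1083 = 2*I*sqrt(814) + 1083 = 1083 + 2*I*sqrt(814)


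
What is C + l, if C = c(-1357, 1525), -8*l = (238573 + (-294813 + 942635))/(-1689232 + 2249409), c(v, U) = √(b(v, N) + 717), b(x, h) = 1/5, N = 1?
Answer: -886395/4481416 + √17930/5 ≈ 26.583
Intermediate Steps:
b(x, h) = ⅕
c(v, U) = √17930/5 (c(v, U) = √(⅕ + 717) = √(3586/5) = √17930/5)
l = -886395/4481416 (l = -(238573 + (-294813 + 942635))/(8*(-1689232 + 2249409)) = -(238573 + 647822)/(8*560177) = -886395/(8*560177) = -⅛*886395/560177 = -886395/4481416 ≈ -0.19779)
C = √17930/5 ≈ 26.781
C + l = √17930/5 - 886395/4481416 = -886395/4481416 + √17930/5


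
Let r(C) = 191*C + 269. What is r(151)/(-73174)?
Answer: -14555/36587 ≈ -0.39782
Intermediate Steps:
r(C) = 269 + 191*C
r(151)/(-73174) = (269 + 191*151)/(-73174) = (269 + 28841)*(-1/73174) = 29110*(-1/73174) = -14555/36587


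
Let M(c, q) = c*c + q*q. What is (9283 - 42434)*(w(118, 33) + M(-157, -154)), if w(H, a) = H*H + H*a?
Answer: -2194032633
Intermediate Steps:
w(H, a) = H² + H*a
M(c, q) = c² + q²
(9283 - 42434)*(w(118, 33) + M(-157, -154)) = (9283 - 42434)*(118*(118 + 33) + ((-157)² + (-154)²)) = -33151*(118*151 + (24649 + 23716)) = -33151*(17818 + 48365) = -33151*66183 = -2194032633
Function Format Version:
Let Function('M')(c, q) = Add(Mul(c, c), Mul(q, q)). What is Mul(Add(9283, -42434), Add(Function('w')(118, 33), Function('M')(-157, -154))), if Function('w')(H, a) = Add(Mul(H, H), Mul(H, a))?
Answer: -2194032633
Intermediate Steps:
Function('w')(H, a) = Add(Pow(H, 2), Mul(H, a))
Function('M')(c, q) = Add(Pow(c, 2), Pow(q, 2))
Mul(Add(9283, -42434), Add(Function('w')(118, 33), Function('M')(-157, -154))) = Mul(Add(9283, -42434), Add(Mul(118, Add(118, 33)), Add(Pow(-157, 2), Pow(-154, 2)))) = Mul(-33151, Add(Mul(118, 151), Add(24649, 23716))) = Mul(-33151, Add(17818, 48365)) = Mul(-33151, 66183) = -2194032633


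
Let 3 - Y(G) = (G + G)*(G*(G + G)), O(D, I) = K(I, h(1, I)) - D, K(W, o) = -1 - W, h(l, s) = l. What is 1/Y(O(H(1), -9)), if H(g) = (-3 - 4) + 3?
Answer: -1/6909 ≈ -0.00014474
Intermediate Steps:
H(g) = -4 (H(g) = -7 + 3 = -4)
O(D, I) = -1 - D - I (O(D, I) = (-1 - I) - D = -1 - D - I)
Y(G) = 3 - 4*G**3 (Y(G) = 3 - (G + G)*G*(G + G) = 3 - 2*G*G*(2*G) = 3 - 2*G*2*G**2 = 3 - 4*G**3)
1/Y(O(H(1), -9)) = 1/(3 - 4*(-1 - 1*(-4) - 1*(-9))**3) = 1/(3 - 4*(-1 + 4 + 9)**3) = 1/(3 - 4*12**3) = 1/(3 - 4*1728) = 1/(3 - 6912) = 1/(-6909) = -1/6909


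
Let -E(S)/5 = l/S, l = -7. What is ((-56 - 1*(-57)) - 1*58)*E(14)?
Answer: -285/2 ≈ -142.50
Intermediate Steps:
E(S) = 35/S (E(S) = -(-35)/S = 35/S)
((-56 - 1*(-57)) - 1*58)*E(14) = ((-56 - 1*(-57)) - 1*58)*(35/14) = ((-56 + 57) - 58)*(35*(1/14)) = (1 - 58)*(5/2) = -57*5/2 = -285/2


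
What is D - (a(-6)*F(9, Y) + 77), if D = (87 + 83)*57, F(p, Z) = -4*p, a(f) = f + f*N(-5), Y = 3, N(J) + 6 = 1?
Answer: 10477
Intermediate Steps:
N(J) = -5 (N(J) = -6 + 1 = -5)
a(f) = -4*f (a(f) = f + f*(-5) = f - 5*f = -4*f)
D = 9690 (D = 170*57 = 9690)
D - (a(-6)*F(9, Y) + 77) = 9690 - ((-4*(-6))*(-4*9) + 77) = 9690 - (24*(-36) + 77) = 9690 - (-864 + 77) = 9690 - 1*(-787) = 9690 + 787 = 10477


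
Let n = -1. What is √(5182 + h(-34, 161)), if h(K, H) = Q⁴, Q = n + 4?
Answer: √5263 ≈ 72.547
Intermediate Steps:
Q = 3 (Q = -1 + 4 = 3)
h(K, H) = 81 (h(K, H) = 3⁴ = 81)
√(5182 + h(-34, 161)) = √(5182 + 81) = √5263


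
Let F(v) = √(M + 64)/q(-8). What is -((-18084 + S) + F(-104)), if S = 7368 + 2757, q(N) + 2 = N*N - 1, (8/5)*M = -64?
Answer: 7959 - 2*√6/61 ≈ 7958.9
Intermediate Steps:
M = -40 (M = (5/8)*(-64) = -40)
q(N) = -3 + N² (q(N) = -2 + (N*N - 1) = -2 + (N² - 1) = -2 + (-1 + N²) = -3 + N²)
S = 10125
F(v) = 2*√6/61 (F(v) = √(-40 + 64)/(-3 + (-8)²) = √24/(-3 + 64) = (2*√6)/61 = (2*√6)*(1/61) = 2*√6/61)
-((-18084 + S) + F(-104)) = -((-18084 + 10125) + 2*√6/61) = -(-7959 + 2*√6/61) = 7959 - 2*√6/61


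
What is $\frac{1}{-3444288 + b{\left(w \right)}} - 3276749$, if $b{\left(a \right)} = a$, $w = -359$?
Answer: $- \frac{11287243612604}{3444647} \approx -3.2767 \cdot 10^{6}$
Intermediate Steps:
$\frac{1}{-3444288 + b{\left(w \right)}} - 3276749 = \frac{1}{-3444288 - 359} - 3276749 = \frac{1}{-3444647} - 3276749 = - \frac{1}{3444647} - 3276749 = - \frac{11287243612604}{3444647}$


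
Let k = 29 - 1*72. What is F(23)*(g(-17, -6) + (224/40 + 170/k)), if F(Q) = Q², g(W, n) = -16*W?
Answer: 31123186/215 ≈ 1.4476e+5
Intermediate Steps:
k = -43 (k = 29 - 72 = -43)
F(23)*(g(-17, -6) + (224/40 + 170/k)) = 23²*(-16*(-17) + (224/40 + 170/(-43))) = 529*(272 + (224*(1/40) + 170*(-1/43))) = 529*(272 + (28/5 - 170/43)) = 529*(272 + 354/215) = 529*(58834/215) = 31123186/215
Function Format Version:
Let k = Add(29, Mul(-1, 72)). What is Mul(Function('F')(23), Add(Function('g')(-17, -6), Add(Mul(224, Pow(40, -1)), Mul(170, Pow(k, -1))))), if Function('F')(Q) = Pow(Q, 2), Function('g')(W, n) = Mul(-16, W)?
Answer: Rational(31123186, 215) ≈ 1.4476e+5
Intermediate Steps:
k = -43 (k = Add(29, -72) = -43)
Mul(Function('F')(23), Add(Function('g')(-17, -6), Add(Mul(224, Pow(40, -1)), Mul(170, Pow(k, -1))))) = Mul(Pow(23, 2), Add(Mul(-16, -17), Add(Mul(224, Pow(40, -1)), Mul(170, Pow(-43, -1))))) = Mul(529, Add(272, Add(Mul(224, Rational(1, 40)), Mul(170, Rational(-1, 43))))) = Mul(529, Add(272, Add(Rational(28, 5), Rational(-170, 43)))) = Mul(529, Add(272, Rational(354, 215))) = Mul(529, Rational(58834, 215)) = Rational(31123186, 215)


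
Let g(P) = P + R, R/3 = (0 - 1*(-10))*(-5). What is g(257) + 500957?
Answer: 501064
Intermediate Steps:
R = -150 (R = 3*((0 - 1*(-10))*(-5)) = 3*((0 + 10)*(-5)) = 3*(10*(-5)) = 3*(-50) = -150)
g(P) = -150 + P (g(P) = P - 150 = -150 + P)
g(257) + 500957 = (-150 + 257) + 500957 = 107 + 500957 = 501064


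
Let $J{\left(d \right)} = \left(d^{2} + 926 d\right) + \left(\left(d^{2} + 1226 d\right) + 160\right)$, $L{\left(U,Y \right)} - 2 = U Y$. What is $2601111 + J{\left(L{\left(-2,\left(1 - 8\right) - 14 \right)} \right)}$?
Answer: $2699831$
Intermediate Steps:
$L{\left(U,Y \right)} = 2 + U Y$
$J{\left(d \right)} = 160 + 2 d^{2} + 2152 d$ ($J{\left(d \right)} = \left(d^{2} + 926 d\right) + \left(160 + d^{2} + 1226 d\right) = 160 + 2 d^{2} + 2152 d$)
$2601111 + J{\left(L{\left(-2,\left(1 - 8\right) - 14 \right)} \right)} = 2601111 + \left(160 + 2 \left(2 - 2 \left(\left(1 - 8\right) - 14\right)\right)^{2} + 2152 \left(2 - 2 \left(\left(1 - 8\right) - 14\right)\right)\right) = 2601111 + \left(160 + 2 \left(2 - 2 \left(-7 - 14\right)\right)^{2} + 2152 \left(2 - 2 \left(-7 - 14\right)\right)\right) = 2601111 + \left(160 + 2 \left(2 - -42\right)^{2} + 2152 \left(2 - -42\right)\right) = 2601111 + \left(160 + 2 \left(2 + 42\right)^{2} + 2152 \left(2 + 42\right)\right) = 2601111 + \left(160 + 2 \cdot 44^{2} + 2152 \cdot 44\right) = 2601111 + \left(160 + 2 \cdot 1936 + 94688\right) = 2601111 + \left(160 + 3872 + 94688\right) = 2601111 + 98720 = 2699831$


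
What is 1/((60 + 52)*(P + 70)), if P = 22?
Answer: 1/10304 ≈ 9.7050e-5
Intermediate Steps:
1/((60 + 52)*(P + 70)) = 1/((60 + 52)*(22 + 70)) = 1/(112*92) = 1/10304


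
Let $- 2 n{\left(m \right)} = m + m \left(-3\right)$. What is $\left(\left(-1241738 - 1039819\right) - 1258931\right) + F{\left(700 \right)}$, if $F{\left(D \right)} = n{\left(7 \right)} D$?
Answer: $-3535588$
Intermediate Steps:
$n{\left(m \right)} = m$ ($n{\left(m \right)} = - \frac{m + m \left(-3\right)}{2} = - \frac{m - 3 m}{2} = - \frac{\left(-2\right) m}{2} = m$)
$F{\left(D \right)} = 7 D$
$\left(\left(-1241738 - 1039819\right) - 1258931\right) + F{\left(700 \right)} = \left(\left(-1241738 - 1039819\right) - 1258931\right) + 7 \cdot 700 = \left(\left(-1241738 - 1039819\right) - 1258931\right) + 4900 = \left(-2281557 - 1258931\right) + 4900 = -3540488 + 4900 = -3535588$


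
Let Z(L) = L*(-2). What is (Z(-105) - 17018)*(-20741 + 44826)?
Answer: -404820680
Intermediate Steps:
Z(L) = -2*L
(Z(-105) - 17018)*(-20741 + 44826) = (-2*(-105) - 17018)*(-20741 + 44826) = (210 - 17018)*24085 = -16808*24085 = -404820680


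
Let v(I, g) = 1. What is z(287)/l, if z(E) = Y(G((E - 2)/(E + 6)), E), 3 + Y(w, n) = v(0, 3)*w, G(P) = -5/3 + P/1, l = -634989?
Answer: 3247/558155331 ≈ 5.8174e-6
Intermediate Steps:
G(P) = -5/3 + P (G(P) = -5*1/3 + P*1 = -5/3 + P)
Y(w, n) = -3 + w (Y(w, n) = -3 + 1*w = -3 + w)
z(E) = -14/3 + (-2 + E)/(6 + E) (z(E) = -3 + (-5/3 + (E - 2)/(E + 6)) = -3 + (-5/3 + (-2 + E)/(6 + E)) = -14/3 + (-2 + E)/(6 + E))
z(287)/l = ((-90 - 11*287)/(3*(6 + 287)))/(-634989) = ((1/3)*(-90 - 3157)/293)*(-1/634989) = ((1/3)*(1/293)*(-3247))*(-1/634989) = -3247/879*(-1/634989) = 3247/558155331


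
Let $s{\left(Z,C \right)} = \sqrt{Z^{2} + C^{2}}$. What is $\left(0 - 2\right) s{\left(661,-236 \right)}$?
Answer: $- 2 \sqrt{492617} \approx -1403.7$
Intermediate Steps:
$s{\left(Z,C \right)} = \sqrt{C^{2} + Z^{2}}$
$\left(0 - 2\right) s{\left(661,-236 \right)} = \left(0 - 2\right) \sqrt{\left(-236\right)^{2} + 661^{2}} = - 2 \sqrt{55696 + 436921} = - 2 \sqrt{492617}$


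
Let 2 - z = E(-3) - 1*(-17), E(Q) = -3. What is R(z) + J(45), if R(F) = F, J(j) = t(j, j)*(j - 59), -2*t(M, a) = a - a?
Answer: -12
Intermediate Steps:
t(M, a) = 0 (t(M, a) = -(a - a)/2 = -½*0 = 0)
z = -12 (z = 2 - (-3 - 1*(-17)) = 2 - (-3 + 17) = 2 - 1*14 = 2 - 14 = -12)
J(j) = 0 (J(j) = 0*(j - 59) = 0*(-59 + j) = 0)
R(z) + J(45) = -12 + 0 = -12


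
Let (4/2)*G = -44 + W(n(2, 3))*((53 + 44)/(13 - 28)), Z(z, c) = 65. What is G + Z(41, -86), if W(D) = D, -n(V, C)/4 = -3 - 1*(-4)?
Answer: 839/15 ≈ 55.933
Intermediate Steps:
n(V, C) = -4 (n(V, C) = -4*(-3 - 1*(-4)) = -4*(-3 + 4) = -4*1 = -4)
G = -136/15 (G = (-44 - 4*(53 + 44)/(13 - 28))/2 = (-44 - 388/(-15))/2 = (-44 - 388*(-1)/15)/2 = (-44 - 4*(-97/15))/2 = (-44 + 388/15)/2 = (1/2)*(-272/15) = -136/15 ≈ -9.0667)
G + Z(41, -86) = -136/15 + 65 = 839/15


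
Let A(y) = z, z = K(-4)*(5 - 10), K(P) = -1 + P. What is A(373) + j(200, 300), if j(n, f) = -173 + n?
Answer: 52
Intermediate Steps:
z = 25 (z = (-1 - 4)*(5 - 10) = -5*(-5) = 25)
A(y) = 25
A(373) + j(200, 300) = 25 + (-173 + 200) = 25 + 27 = 52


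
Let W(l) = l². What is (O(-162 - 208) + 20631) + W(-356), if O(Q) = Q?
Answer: 146997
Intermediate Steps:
(O(-162 - 208) + 20631) + W(-356) = ((-162 - 208) + 20631) + (-356)² = (-370 + 20631) + 126736 = 20261 + 126736 = 146997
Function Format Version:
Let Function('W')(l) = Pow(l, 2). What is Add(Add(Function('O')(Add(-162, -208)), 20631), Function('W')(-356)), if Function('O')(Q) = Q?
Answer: 146997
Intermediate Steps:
Add(Add(Function('O')(Add(-162, -208)), 20631), Function('W')(-356)) = Add(Add(Add(-162, -208), 20631), Pow(-356, 2)) = Add(Add(-370, 20631), 126736) = Add(20261, 126736) = 146997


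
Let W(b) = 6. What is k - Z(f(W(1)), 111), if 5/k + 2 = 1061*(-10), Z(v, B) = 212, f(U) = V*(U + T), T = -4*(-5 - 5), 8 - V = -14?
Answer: -2249749/10612 ≈ -212.00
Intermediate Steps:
V = 22 (V = 8 - 1*(-14) = 8 + 14 = 22)
T = 40 (T = -4*(-10) = 40)
f(U) = 880 + 22*U (f(U) = 22*(U + 40) = 22*(40 + U) = 880 + 22*U)
k = -5/10612 (k = 5/(-2 + 1061*(-10)) = 5/(-2 - 10610) = 5/(-10612) = 5*(-1/10612) = -5/10612 ≈ -0.00047116)
k - Z(f(W(1)), 111) = -5/10612 - 1*212 = -5/10612 - 212 = -2249749/10612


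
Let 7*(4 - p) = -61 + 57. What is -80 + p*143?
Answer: 4016/7 ≈ 573.71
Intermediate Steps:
p = 32/7 (p = 4 - (-61 + 57)/7 = 4 - ⅐*(-4) = 4 + 4/7 = 32/7 ≈ 4.5714)
-80 + p*143 = -80 + (32/7)*143 = -80 + 4576/7 = 4016/7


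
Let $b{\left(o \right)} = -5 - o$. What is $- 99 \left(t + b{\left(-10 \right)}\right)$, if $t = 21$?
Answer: $-2574$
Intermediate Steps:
$- 99 \left(t + b{\left(-10 \right)}\right) = - 99 \left(21 - -5\right) = - 99 \left(21 + \left(-5 + 10\right)\right) = - 99 \left(21 + 5\right) = \left(-99\right) 26 = -2574$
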